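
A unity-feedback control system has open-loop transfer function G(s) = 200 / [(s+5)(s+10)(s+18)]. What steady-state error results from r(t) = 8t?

infinity

The open loop has no poles at the origin → type 0 system.
For a type-0 system K_v = 0, so e_ss to a ramp input is unbounded.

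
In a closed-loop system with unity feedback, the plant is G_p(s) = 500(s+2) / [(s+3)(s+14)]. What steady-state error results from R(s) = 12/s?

No free integrators in G_p(s): this is a type 0 system.
K_p = lim_{s→0} G_p(s) = 500·2 / (3·14) = 500/21.
e_ss = 12/(1 + K_p) = 12/(521/21) = 252/521.

252/521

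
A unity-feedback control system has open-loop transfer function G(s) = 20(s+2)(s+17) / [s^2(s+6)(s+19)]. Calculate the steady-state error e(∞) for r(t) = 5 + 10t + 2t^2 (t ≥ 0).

G(s) has two factors of s in the denominator, so the system is type 2. By superposition:
  • 5: tracked with zero error.
  • 10t: tracked with zero error.
  • 2t^2: e_ss = 4/K_a with K_a=340/57 → 57/85.
Total e_ss = 57/85.

57/85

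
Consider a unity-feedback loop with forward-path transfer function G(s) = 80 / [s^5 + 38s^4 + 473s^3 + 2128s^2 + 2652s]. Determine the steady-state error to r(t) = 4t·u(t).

Lowest-order denominator term is 2652s, so the open loop has 1 pole at the origin → type 1 system.
K_v = lim_{s→0} s·G(s) = 80 / 2652 = 20/663.
e_ss = 4/K_v = 4/(20/663) = 132.6.

132.6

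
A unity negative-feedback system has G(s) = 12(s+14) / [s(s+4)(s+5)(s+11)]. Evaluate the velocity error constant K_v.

42/55

One free integrator in G(s): this is a type 1 system.
K_v = lim_{s→0} s·G(s) = 12·14 / (4·5·11) = 42/55.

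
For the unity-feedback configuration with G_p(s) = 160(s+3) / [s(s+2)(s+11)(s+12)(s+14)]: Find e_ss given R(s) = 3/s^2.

System type = 1 (one pole at s=0).
K_v = lim_{s→0} s·G_p(s) = 160·3 / (2·11·12·14) = 10/77.
e_ss = 3/K_v = 3/(10/77) = 23.1.

23.1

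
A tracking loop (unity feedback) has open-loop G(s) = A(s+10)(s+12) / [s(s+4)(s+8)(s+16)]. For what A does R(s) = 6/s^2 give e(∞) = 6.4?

One free integrator in G(s): this is a type 1 system.
K_v = lim_{s→0} s·G(s) = A·10·12 / (4·8·16) = (15/64)·A.
e_ss = 6/K_v = 6.4 ⇒ K_v = 0.9375 ⇒ A = 0.9375/(15/64) = 4.

4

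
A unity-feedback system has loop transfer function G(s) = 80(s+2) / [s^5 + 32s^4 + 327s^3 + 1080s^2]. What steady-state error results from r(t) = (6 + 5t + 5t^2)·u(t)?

67.5

Factoring s^2 from the denominator leaves a polynomial with constant term 1080, so the system is type 2. Treating each term separately:
  • 6: tracked with zero error.
  • 5t: tracked with zero error.
  • 5t^2: e_ss = 10/K_a with K_a=4/27 → 67.5.
Total e_ss = 67.5.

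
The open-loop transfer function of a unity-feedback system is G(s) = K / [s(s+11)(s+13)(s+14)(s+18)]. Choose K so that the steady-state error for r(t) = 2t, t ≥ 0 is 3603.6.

System type = 1 (one pole at s=0).
K_v = lim_{s→0} s·G(s) = K / (11·13·14·18) = (1/36036)·K.
e_ss = 2/K_v = 3603.6 ⇒ K_v = 5/9009 ⇒ K = (5/9009)/(1/36036) = 20.

20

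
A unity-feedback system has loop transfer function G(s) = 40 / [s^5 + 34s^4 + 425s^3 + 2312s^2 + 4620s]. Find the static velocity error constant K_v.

The denominator has no term below 4620s — 1 pole at s=0, type 1.
K_v = lim_{s→0} s·G(s) = 40 / 4620 = 2/231.

2/231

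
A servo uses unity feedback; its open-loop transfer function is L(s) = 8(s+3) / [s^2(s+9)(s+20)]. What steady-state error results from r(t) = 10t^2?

Two free integrators in L(s): this is a type 2 system.
K_a = lim_{s→0} s^2·L(s) = 8·3 / (9·20) = 2/15.
r(t) = 10t^2 gives R(s) = 20/s^3.
e_ss = 20/K_a = 20/(2/15) = 150.

150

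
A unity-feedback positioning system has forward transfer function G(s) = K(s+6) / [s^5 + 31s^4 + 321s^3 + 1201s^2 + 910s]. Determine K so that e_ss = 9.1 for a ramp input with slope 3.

Factoring s from the denominator leaves a polynomial with constant term 910, so the system is type 1.
K_v = lim_{s→0} s·G(s) = K·6 / 910 = (3/455)·K.
e_ss = 3/K_v = 9.1 ⇒ K_v = 30/91 ⇒ K = (30/91)/(3/455) = 50.

50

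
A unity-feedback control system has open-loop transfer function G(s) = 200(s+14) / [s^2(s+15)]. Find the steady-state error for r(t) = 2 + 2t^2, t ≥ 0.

3/140

System type = 2 (two poles at s=0). By superposition:
  • 2: tracked with zero error.
  • 2t^2: e_ss = 4/K_a with K_a=560/3 → 3/140.
Total e_ss = 3/140.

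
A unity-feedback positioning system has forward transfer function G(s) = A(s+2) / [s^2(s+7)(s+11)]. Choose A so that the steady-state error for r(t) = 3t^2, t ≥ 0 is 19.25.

G(s) has two factors of s in the denominator, so the system is type 2.
K_a = lim_{s→0} s^2·G(s) = A·2 / (7·11) = (2/77)·A.
e_ss = 6/K_a = 19.25 ⇒ K_a = 24/77 ⇒ A = (24/77)/(2/77) = 12.

12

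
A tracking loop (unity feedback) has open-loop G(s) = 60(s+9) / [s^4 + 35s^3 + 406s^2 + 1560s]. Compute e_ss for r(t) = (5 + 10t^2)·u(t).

The denominator has no term below 1560s — 1 pole at s=0, type 1. Treating each term separately:
  • 5: tracked with zero error.
  • 10t^2: a type-1 system cannot track it, e_ss → ∞.
The unbounded component dominates.

infinity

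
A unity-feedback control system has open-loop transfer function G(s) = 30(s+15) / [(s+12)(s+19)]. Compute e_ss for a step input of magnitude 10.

G(s) has no factors of s in the denominator, so the system is type 0.
K_p = lim_{s→0} G(s) = 30·15 / (12·19) = 75/38.
e_ss = 10/(1 + K_p) = 10/(113/38) = 380/113.

380/113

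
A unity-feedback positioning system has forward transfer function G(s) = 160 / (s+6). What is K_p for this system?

No free integrators in G(s): this is a type 0 system.
K_p = lim_{s→0} G(s) = 160 / (6) = 80/3.

80/3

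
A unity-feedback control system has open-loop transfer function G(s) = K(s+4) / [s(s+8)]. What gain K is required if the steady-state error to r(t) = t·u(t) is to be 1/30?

G(s) has one factor of s in the denominator, so the system is type 1.
K_v = lim_{s→0} s·G(s) = K·4 / (8) = 0.5·K.
e_ss = 1/K_v = 1/30 ⇒ K_v = 30 ⇒ K = 30/0.5 = 60.

60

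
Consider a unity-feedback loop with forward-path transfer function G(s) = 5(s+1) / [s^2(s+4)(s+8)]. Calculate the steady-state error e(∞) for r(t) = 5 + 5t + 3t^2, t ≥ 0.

38.4

The open loop has two poles at the origin → type 2 system. Treating each term separately:
  • 5: tracked with zero error.
  • 5t: tracked with zero error.
  • 3t^2: e_ss = 6/K_a with K_a=5/32 → 38.4.
Total e_ss = 38.4.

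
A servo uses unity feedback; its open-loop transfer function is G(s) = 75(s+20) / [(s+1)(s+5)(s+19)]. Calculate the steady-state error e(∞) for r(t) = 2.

G(s) has no factors of s in the denominator, so the system is type 0.
K_p = lim_{s→0} G(s) = 75·20 / (1·5·19) = 300/19.
e_ss = 2/(1 + K_p) = 2/(319/19) = 38/319.

38/319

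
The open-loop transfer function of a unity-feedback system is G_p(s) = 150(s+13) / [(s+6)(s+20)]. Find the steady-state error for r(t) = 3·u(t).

4/23

No free integrators in G_p(s): this is a type 0 system.
K_p = lim_{s→0} G_p(s) = 150·13 / (6·20) = 16.25.
e_ss = 3/(1 + K_p) = 3/17.25 = 4/23.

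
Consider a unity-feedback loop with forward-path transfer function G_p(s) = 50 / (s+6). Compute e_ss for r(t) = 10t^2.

infinity

No free integrators in G_p(s): this is a type 0 system.
K_a = lim_{s→0} s^2·G_p(s) = 0; the steady-state error to this parabolic input grows without bound.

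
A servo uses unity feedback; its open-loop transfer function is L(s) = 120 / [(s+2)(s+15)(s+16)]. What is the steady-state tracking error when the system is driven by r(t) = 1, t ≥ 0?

The open loop has no poles at the origin → type 0 system.
K_p = lim_{s→0} L(s) = 120 / (2·15·16) = 0.25.
e_ss = 1/(1 + K_p) = 1/1.25 = 0.8.

0.8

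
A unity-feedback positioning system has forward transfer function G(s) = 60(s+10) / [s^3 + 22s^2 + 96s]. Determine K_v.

The denominator has no term below 96s — 1 pole at s=0, type 1.
K_v = lim_{s→0} s·G(s) = 60·10 / 96 = 6.25.

6.25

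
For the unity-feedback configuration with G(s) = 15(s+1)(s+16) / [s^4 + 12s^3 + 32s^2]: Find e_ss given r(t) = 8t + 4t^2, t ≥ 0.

16/15

Lowest-order denominator term is 32s^2, so the open loop has 2 poles at the origin → type 2 system. Taking each input component in turn:
  • 8t: tracked with zero error.
  • 4t^2: e_ss = 8/K_a with K_a=7.5 → 16/15.
Total e_ss = 16/15.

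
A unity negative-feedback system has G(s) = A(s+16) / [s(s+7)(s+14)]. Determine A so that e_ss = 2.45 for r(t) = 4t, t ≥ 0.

System type = 1 (one pole at s=0).
K_v = lim_{s→0} s·G(s) = A·16 / (7·14) = (8/49)·A.
e_ss = 4/K_v = 2.45 ⇒ K_v = 80/49 ⇒ A = (80/49)/(8/49) = 10.

10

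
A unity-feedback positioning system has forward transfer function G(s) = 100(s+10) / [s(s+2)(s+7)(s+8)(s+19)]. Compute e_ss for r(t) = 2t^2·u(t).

One free integrator in G(s): this is a type 1 system.
K_a = lim_{s→0} s^2·G(s) = 0; the steady-state error to this parabolic input grows without bound.

infinity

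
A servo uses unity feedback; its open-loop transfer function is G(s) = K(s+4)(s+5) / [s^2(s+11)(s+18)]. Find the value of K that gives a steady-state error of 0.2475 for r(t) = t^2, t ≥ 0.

The open loop has two poles at the origin → type 2 system.
K_a = lim_{s→0} s^2·G(s) = K·4·5 / (11·18) = (10/99)·K.
e_ss = 2/K_a = 0.2475 ⇒ K_a = 800/99 ⇒ K = (800/99)/(10/99) = 80.

80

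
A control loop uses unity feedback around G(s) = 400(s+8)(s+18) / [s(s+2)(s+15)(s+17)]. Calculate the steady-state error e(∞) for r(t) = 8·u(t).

One free integrator in G(s): this is a type 1 system.
A type-1 system has K_p = ∞, so it tracks a step input with zero steady-state error.

0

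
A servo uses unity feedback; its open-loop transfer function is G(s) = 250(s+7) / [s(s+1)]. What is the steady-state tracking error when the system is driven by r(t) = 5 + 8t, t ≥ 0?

4/875

System type = 1 (one pole at s=0). Taking each input component in turn:
  • 5: tracked with zero error.
  • 8t: e_ss = 8/K_v with K_v=1750 → 4/875.
Total e_ss = 4/875.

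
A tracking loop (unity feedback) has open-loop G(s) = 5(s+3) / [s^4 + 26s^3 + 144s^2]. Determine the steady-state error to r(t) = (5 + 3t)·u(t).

0

The denominator has no term below 144s^2 — 2 poles at s=0, type 2. By superposition:
  • 5: tracked with zero error.
  • 3t: tracked with zero error.
Total e_ss = 0.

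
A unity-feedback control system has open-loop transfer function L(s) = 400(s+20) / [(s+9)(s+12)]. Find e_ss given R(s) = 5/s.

135/2027

The open loop has no poles at the origin → type 0 system.
K_p = lim_{s→0} L(s) = 400·20 / (9·12) = 2000/27.
e_ss = 5/(1 + K_p) = 5/(2027/27) = 135/2027.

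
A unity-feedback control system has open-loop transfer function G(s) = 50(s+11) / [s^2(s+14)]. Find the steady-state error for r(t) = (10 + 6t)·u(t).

0

The open loop has two poles at the origin → type 2 system. Taking each input component in turn:
  • 10: tracked with zero error.
  • 6t: tracked with zero error.
Total e_ss = 0.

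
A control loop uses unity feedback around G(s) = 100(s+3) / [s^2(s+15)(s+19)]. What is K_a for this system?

20/19

Two free integrators in G(s): this is a type 2 system.
K_a = lim_{s→0} s^2·G(s) = 100·3 / (15·19) = 20/19.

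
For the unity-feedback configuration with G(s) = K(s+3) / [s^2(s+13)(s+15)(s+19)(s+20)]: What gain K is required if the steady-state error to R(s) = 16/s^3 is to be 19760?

20

System type = 2 (two poles at s=0).
K_a = lim_{s→0} s^2·G(s) = K·3 / (13·15·19·20) = (1/24700)·K.
e_ss = 16/K_a = 19760 ⇒ K_a = 1/1235 ⇒ K = (1/1235)/(1/24700) = 20.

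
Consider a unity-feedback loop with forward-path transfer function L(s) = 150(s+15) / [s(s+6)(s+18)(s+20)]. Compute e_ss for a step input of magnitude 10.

One free integrator in L(s): this is a type 1 system.
A type-1 system has K_p = ∞, so it tracks a step input with zero steady-state error.

0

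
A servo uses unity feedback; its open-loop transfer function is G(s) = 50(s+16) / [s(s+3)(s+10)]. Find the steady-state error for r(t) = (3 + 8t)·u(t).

G(s) has one factor of s in the denominator, so the system is type 1. Treating each term separately:
  • 3: tracked with zero error.
  • 8t: e_ss = 8/K_v with K_v=80/3 → 0.3.
Total e_ss = 0.3.

0.3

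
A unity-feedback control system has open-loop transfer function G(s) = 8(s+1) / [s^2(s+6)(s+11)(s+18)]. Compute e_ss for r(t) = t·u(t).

0

Two free integrators in G(s): this is a type 2 system.
A type-2 system has K_v = ∞, so it tracks a ramp input with zero steady-state error.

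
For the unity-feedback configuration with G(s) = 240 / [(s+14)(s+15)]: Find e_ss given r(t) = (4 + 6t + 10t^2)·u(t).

infinity

System type = 0 (no poles at s=0). Treating each term separately:
  • 4: e_ss = 4/(1+K_p) with K_p=8/7 → 28/15.
  • 6t: a type-0 system cannot track it, e_ss → ∞.
  • 10t^2: a type-0 system cannot track it, e_ss → ∞.
The unbounded component dominates.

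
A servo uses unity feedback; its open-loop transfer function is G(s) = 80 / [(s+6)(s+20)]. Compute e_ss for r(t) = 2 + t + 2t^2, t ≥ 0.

G(s) has no factors of s in the denominator, so the system is type 0. Taking each input component in turn:
  • 2: e_ss = 2/(1+K_p) with K_p=2/3 → 1.2.
  • t: a type-0 system cannot track it, e_ss → ∞.
  • 2t^2: a type-0 system cannot track it, e_ss → ∞.
The unbounded component dominates.

infinity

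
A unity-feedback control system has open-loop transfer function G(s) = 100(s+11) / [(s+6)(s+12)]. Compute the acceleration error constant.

0

No free integrators in G(s): this is a type 0 system.
K_a = lim_{s→0} s^2·G(s) = 0 (the extra factor of s kills the finite limit).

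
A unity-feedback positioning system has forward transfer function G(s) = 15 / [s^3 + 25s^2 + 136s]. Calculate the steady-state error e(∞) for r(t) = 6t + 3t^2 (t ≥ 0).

infinity

Lowest-order denominator term is 136s, so the open loop has 1 pole at the origin → type 1 system. Treating each term separately:
  • 6t: e_ss = 6/K_v with K_v=15/136 → 54.4.
  • 3t^2: a type-1 system cannot track it, e_ss → ∞.
The unbounded component dominates.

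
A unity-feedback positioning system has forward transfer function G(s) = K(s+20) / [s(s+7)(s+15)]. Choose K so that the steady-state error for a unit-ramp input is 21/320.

80

One free integrator in G(s): this is a type 1 system.
K_v = lim_{s→0} s·G(s) = K·20 / (7·15) = (4/21)·K.
e_ss = 1/K_v = 21/320 ⇒ K_v = 320/21 ⇒ K = (320/21)/(4/21) = 80.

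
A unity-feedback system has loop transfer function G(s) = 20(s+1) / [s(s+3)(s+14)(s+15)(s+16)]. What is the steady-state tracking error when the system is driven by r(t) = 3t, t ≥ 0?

One free integrator in G(s): this is a type 1 system.
K_v = lim_{s→0} s·G(s) = 20·1 / (3·14·15·16) = 1/504.
e_ss = 3/K_v = 3/(1/504) = 1512.

1512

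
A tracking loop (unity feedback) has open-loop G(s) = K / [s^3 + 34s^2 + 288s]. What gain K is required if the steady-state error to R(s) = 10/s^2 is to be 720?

Lowest-order denominator term is 288s, so the open loop has 1 pole at the origin → type 1 system.
K_v = lim_{s→0} s·G(s) = K / 288 = (1/288)·K.
e_ss = 10/K_v = 720 ⇒ K_v = 1/72 ⇒ K = (1/72)/(1/288) = 4.

4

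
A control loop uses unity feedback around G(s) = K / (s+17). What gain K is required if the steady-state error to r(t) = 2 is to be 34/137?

120

G(s) has no factors of s in the denominator, so the system is type 0.
K_p = lim_{s→0} G(s) = K / (17) = (1/17)·K.
e_ss = 2/(1 + K_p) = 34/137 ⇒ 1 + (1/17)·K = 137/17 ⇒ K = 120.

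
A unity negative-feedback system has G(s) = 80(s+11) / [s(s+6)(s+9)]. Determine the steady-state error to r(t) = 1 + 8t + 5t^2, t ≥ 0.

System type = 1 (one pole at s=0). Taking each input component in turn:
  • 1: tracked with zero error.
  • 8t: e_ss = 8/K_v with K_v=440/27 → 27/55.
  • 5t^2: a type-1 system cannot track it, e_ss → ∞.
The unbounded component dominates.

infinity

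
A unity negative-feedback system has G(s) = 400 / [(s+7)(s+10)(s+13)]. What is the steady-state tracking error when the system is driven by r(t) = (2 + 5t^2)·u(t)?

No free integrators in G(s): this is a type 0 system. Taking each input component in turn:
  • 2: e_ss = 2/(1+K_p) with K_p=40/91 → 182/131.
  • 5t^2: a type-0 system cannot track it, e_ss → ∞.
The unbounded component dominates.

infinity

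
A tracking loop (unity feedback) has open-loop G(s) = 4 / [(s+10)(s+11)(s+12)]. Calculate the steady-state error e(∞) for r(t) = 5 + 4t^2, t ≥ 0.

No free integrators in G(s): this is a type 0 system. Treating each term separately:
  • 5: e_ss = 5/(1+K_p) with K_p=1/330 → 1650/331.
  • 4t^2: a type-0 system cannot track it, e_ss → ∞.
The unbounded component dominates.

infinity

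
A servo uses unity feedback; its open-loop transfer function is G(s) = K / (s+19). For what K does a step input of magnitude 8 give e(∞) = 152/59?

40

The open loop has no poles at the origin → type 0 system.
K_p = lim_{s→0} G(s) = K / (19) = (1/19)·K.
e_ss = 8/(1 + K_p) = 152/59 ⇒ 1 + (1/19)·K = 59/19 ⇒ K = 40.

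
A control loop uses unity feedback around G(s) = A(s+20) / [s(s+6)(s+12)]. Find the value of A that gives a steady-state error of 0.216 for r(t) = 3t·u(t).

50

The open loop has one pole at the origin → type 1 system.
K_v = lim_{s→0} s·G(s) = A·20 / (6·12) = (5/18)·A.
e_ss = 3/K_v = 0.216 ⇒ K_v = 125/9 ⇒ A = (125/9)/(5/18) = 50.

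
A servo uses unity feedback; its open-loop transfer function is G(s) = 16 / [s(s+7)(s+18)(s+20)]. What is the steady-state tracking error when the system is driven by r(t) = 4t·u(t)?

One free integrator in G(s): this is a type 1 system.
K_v = lim_{s→0} s·G(s) = 16 / (7·18·20) = 2/315.
e_ss = 4/K_v = 4/(2/315) = 630.

630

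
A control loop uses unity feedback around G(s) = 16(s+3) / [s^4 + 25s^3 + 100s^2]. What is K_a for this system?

Lowest-order denominator term is 100s^2, so the open loop has 2 poles at the origin → type 2 system.
K_a = lim_{s→0} s^2·G(s) = 16·3 / 100 = 0.48.

0.48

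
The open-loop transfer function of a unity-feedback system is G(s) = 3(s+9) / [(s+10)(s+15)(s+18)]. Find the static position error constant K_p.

No free integrators in G(s): this is a type 0 system.
K_p = lim_{s→0} G(s) = 3·9 / (10·15·18) = 0.01.

0.01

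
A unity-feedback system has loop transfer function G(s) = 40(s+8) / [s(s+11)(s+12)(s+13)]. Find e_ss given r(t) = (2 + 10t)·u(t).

One free integrator in G(s): this is a type 1 system. By superposition:
  • 2: tracked with zero error.
  • 10t: e_ss = 10/K_v with K_v=80/429 → 53.625.
Total e_ss = 53.625.

53.625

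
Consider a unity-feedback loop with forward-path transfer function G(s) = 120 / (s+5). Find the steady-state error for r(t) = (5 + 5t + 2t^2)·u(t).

infinity

No free integrators in G(s): this is a type 0 system. Taking each input component in turn:
  • 5: e_ss = 5/(1+K_p) with K_p=24 → 0.2.
  • 5t: a type-0 system cannot track it, e_ss → ∞.
  • 2t^2: a type-0 system cannot track it, e_ss → ∞.
The unbounded component dominates.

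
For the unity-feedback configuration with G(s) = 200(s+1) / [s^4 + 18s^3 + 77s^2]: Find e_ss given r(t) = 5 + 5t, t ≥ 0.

0

The denominator has no term below 77s^2 — 2 poles at s=0, type 2. Treating each term separately:
  • 5: tracked with zero error.
  • 5t: tracked with zero error.
Total e_ss = 0.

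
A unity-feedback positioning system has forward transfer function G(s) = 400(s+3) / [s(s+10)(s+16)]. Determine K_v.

7.5

The open loop has one pole at the origin → type 1 system.
K_v = lim_{s→0} s·G(s) = 400·3 / (10·16) = 7.5.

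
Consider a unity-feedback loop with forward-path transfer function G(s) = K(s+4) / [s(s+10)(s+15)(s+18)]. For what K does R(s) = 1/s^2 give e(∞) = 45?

G(s) has one factor of s in the denominator, so the system is type 1.
K_v = lim_{s→0} s·G(s) = K·4 / (10·15·18) = (1/675)·K.
e_ss = 1/K_v = 45 ⇒ K_v = 1/45 ⇒ K = (1/45)/(1/675) = 15.

15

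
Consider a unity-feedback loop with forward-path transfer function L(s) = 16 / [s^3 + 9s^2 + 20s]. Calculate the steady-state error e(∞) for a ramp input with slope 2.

2.5

Lowest-order denominator term is 20s, so the open loop has 1 pole at the origin → type 1 system.
K_v = lim_{s→0} s·L(s) = 16 / 20 = 0.8.
e_ss = 2/K_v = 2/0.8 = 2.5.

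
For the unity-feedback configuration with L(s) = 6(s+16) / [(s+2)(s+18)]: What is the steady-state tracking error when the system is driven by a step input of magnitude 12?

36/11

The open loop has no poles at the origin → type 0 system.
K_p = lim_{s→0} L(s) = 6·16 / (2·18) = 8/3.
e_ss = 12/(1 + K_p) = 12/(11/3) = 36/11.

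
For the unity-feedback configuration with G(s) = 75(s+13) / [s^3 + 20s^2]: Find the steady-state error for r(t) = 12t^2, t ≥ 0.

Factoring s^2 from the denominator leaves a polynomial with constant term 20, so the system is type 2.
K_a = lim_{s→0} s^2·G(s) = 75·13 / 20 = 48.75.
r(t) = 12t^2 gives R(s) = 24/s^3.
e_ss = 24/K_a = 24/48.75 = 32/65.

32/65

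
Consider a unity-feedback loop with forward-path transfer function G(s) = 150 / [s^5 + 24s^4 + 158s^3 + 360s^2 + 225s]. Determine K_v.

2/3

Lowest-order denominator term is 225s, so the open loop has 1 pole at the origin → type 1 system.
K_v = lim_{s→0} s·G(s) = 150 / 225 = 2/3.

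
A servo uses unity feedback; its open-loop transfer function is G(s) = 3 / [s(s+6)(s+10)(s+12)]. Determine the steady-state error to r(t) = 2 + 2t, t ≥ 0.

480

The open loop has one pole at the origin → type 1 system. Taking each input component in turn:
  • 2: tracked with zero error.
  • 2t: e_ss = 2/K_v with K_v=1/240 → 480.
Total e_ss = 480.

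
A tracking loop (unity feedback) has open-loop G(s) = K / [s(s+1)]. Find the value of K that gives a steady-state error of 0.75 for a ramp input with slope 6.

System type = 1 (one pole at s=0).
K_v = lim_{s→0} s·G(s) = K / (1) = 1·K.
e_ss = 6/K_v = 0.75 ⇒ K_v = 8 ⇒ K = 8/1 = 8.

8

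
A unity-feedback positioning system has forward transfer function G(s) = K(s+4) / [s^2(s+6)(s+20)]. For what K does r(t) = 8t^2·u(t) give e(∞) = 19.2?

25

Two free integrators in G(s): this is a type 2 system.
K_a = lim_{s→0} s^2·G(s) = K·4 / (6·20) = (1/30)·K.
e_ss = 16/K_a = 19.2 ⇒ K_a = 5/6 ⇒ K = (5/6)/(1/30) = 25.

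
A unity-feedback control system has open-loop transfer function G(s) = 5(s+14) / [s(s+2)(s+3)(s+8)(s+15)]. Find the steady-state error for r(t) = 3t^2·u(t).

infinity

System type = 1 (one pole at s=0).
For a type-1 system K_a = 0, so e_ss to a parabolic input is unbounded.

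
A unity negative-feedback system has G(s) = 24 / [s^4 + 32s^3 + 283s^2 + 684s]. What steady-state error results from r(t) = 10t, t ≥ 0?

Lowest-order denominator term is 684s, so the open loop has 1 pole at the origin → type 1 system.
K_v = lim_{s→0} s·G(s) = 24 / 684 = 2/57.
e_ss = 10/K_v = 10/(2/57) = 285.

285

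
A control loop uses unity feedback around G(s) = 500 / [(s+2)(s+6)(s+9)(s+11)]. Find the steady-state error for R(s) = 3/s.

No free integrators in G(s): this is a type 0 system.
K_p = lim_{s→0} G(s) = 500 / (2·6·9·11) = 125/297.
e_ss = 3/(1 + K_p) = 3/(422/297) = 891/422.

891/422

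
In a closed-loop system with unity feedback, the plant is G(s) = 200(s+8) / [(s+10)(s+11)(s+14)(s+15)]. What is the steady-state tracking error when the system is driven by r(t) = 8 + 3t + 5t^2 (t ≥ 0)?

infinity

No free integrators in G(s): this is a type 0 system. Treating each term separately:
  • 8: e_ss = 8/(1+K_p) with K_p=16/231 → 1848/247.
  • 3t: a type-0 system cannot track it, e_ss → ∞.
  • 5t^2: a type-0 system cannot track it, e_ss → ∞.
The unbounded component dominates.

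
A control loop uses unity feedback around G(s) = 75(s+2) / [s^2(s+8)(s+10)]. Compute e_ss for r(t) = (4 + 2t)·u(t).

0

The open loop has two poles at the origin → type 2 system. By superposition:
  • 4: tracked with zero error.
  • 2t: tracked with zero error.
Total e_ss = 0.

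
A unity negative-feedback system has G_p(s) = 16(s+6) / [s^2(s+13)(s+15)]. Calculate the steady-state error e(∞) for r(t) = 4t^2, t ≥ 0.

G_p(s) has two factors of s in the denominator, so the system is type 2.
K_a = lim_{s→0} s^2·G_p(s) = 16·6 / (13·15) = 32/65.
r(t) = 4t^2 gives R(s) = 8/s^3.
e_ss = 8/K_a = 8/(32/65) = 16.25.

16.25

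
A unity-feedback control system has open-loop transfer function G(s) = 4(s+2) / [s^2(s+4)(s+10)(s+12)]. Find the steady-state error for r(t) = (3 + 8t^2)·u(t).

The open loop has two poles at the origin → type 2 system. Taking each input component in turn:
  • 3: tracked with zero error.
  • 8t^2: e_ss = 16/K_a with K_a=1/60 → 960.
Total e_ss = 960.

960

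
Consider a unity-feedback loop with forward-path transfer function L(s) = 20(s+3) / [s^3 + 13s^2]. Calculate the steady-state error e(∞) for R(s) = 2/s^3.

Lowest-order denominator term is 13s^2, so the open loop has 2 poles at the origin → type 2 system.
K_a = lim_{s→0} s^2·L(s) = 20·3 / 13 = 60/13.
r(t) = t^2 gives R(s) = 2/s^3.
e_ss = 2/K_a = 2/(60/13) = 13/30.

13/30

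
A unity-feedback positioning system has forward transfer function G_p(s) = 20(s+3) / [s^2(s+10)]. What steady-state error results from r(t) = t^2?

1/3

Two free integrators in G_p(s): this is a type 2 system.
K_a = lim_{s→0} s^2·G_p(s) = 20·3 / (10) = 6.
r(t) = t^2 gives R(s) = 2/s^3.
e_ss = 2/K_a = 2/6 = 1/3.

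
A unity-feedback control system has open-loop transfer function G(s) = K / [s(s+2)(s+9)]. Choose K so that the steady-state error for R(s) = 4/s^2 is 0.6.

120

System type = 1 (one pole at s=0).
K_v = lim_{s→0} s·G(s) = K / (2·9) = (1/18)·K.
e_ss = 4/K_v = 0.6 ⇒ K_v = 20/3 ⇒ K = (20/3)/(1/18) = 120.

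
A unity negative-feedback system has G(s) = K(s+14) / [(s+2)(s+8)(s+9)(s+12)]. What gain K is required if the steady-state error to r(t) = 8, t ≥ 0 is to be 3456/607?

G(s) has no factors of s in the denominator, so the system is type 0.
K_p = lim_{s→0} G(s) = K·14 / (2·8·9·12) = (7/864)·K.
e_ss = 8/(1 + K_p) = 3456/607 ⇒ 1 + (7/864)·K = 607/432 ⇒ K = 50.

50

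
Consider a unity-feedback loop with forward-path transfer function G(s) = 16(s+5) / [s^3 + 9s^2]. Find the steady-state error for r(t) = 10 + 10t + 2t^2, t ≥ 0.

0.45

The denominator has no term below 9s^2 — 2 poles at s=0, type 2. By superposition:
  • 10: tracked with zero error.
  • 10t: tracked with zero error.
  • 2t^2: e_ss = 4/K_a with K_a=80/9 → 0.45.
Total e_ss = 0.45.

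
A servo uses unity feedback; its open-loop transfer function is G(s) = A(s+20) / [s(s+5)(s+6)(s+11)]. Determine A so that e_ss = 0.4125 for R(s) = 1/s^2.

One free integrator in G(s): this is a type 1 system.
K_v = lim_{s→0} s·G(s) = A·20 / (5·6·11) = (2/33)·A.
e_ss = 1/K_v = 0.4125 ⇒ K_v = 80/33 ⇒ A = (80/33)/(2/33) = 40.

40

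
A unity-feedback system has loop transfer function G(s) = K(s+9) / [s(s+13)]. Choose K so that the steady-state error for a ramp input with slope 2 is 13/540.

G(s) has one factor of s in the denominator, so the system is type 1.
K_v = lim_{s→0} s·G(s) = K·9 / (13) = (9/13)·K.
e_ss = 2/K_v = 13/540 ⇒ K_v = 1080/13 ⇒ K = (1080/13)/(9/13) = 120.

120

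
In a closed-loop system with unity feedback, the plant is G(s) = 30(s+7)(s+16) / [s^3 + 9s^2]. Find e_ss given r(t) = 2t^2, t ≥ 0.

The denominator has no term below 9s^2 — 2 poles at s=0, type 2.
K_a = lim_{s→0} s^2·G(s) = 30·7·16 / 9 = 1120/3.
r(t) = 2t^2 gives R(s) = 4/s^3.
e_ss = 4/K_a = 4/(1120/3) = 3/280.

3/280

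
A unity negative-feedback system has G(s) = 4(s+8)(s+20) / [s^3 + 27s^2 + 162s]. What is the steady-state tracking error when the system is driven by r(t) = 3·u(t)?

The denominator has no term below 162s — 1 pole at s=0, type 1.
K_p = ∞ for a type-1 system; e_ss to a step is zero.

0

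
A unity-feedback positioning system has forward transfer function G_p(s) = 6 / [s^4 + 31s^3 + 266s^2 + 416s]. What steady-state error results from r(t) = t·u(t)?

Lowest-order denominator term is 416s, so the open loop has 1 pole at the origin → type 1 system.
K_v = lim_{s→0} s·G_p(s) = 6 / 416 = 3/208.
e_ss = 1/K_v = 1/(3/208) = 208/3.

208/3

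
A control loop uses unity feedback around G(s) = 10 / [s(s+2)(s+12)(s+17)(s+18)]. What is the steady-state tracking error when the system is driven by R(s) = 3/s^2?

2203.2

System type = 1 (one pole at s=0).
K_v = lim_{s→0} s·G(s) = 10 / (2·12·17·18) = 5/3672.
e_ss = 3/K_v = 3/(5/3672) = 2203.2.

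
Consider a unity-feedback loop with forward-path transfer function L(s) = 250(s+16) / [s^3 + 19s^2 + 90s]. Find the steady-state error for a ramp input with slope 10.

The denominator has no term below 90s — 1 pole at s=0, type 1.
K_v = lim_{s→0} s·L(s) = 250·16 / 90 = 400/9.
e_ss = 10/K_v = 10/(400/9) = 0.225.

0.225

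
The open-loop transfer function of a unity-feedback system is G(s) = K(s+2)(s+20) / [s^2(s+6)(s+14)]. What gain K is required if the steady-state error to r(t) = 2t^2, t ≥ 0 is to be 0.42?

20

System type = 2 (two poles at s=0).
K_a = lim_{s→0} s^2·G(s) = K·2·20 / (6·14) = (10/21)·K.
e_ss = 4/K_a = 0.42 ⇒ K_a = 200/21 ⇒ K = (200/21)/(10/21) = 20.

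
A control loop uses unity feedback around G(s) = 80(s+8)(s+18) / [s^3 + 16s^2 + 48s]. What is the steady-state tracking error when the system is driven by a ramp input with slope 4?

1/60

The denominator has no term below 48s — 1 pole at s=0, type 1.
K_v = lim_{s→0} s·G(s) = 80·8·18 / 48 = 240.
e_ss = 4/K_v = 4/240 = 1/60.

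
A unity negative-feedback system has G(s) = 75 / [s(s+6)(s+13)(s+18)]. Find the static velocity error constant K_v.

25/468

One free integrator in G(s): this is a type 1 system.
K_v = lim_{s→0} s·G(s) = 75 / (6·13·18) = 25/468.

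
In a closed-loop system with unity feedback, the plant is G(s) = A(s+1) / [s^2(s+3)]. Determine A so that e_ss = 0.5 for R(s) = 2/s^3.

System type = 2 (two poles at s=0).
K_a = lim_{s→0} s^2·G(s) = A·1 / (3) = (1/3)·A.
e_ss = 2/K_a = 0.5 ⇒ K_a = 4 ⇒ A = 4/(1/3) = 12.

12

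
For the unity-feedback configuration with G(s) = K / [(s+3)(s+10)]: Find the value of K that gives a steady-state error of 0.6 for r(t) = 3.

120

System type = 0 (no poles at s=0).
K_p = lim_{s→0} G(s) = K / (3·10) = (1/30)·K.
e_ss = 3/(1 + K_p) = 0.6 ⇒ 1 + (1/30)·K = 5 ⇒ K = 120.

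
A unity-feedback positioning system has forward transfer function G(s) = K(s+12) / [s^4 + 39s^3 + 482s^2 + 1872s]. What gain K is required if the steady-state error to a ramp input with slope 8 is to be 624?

The denominator has no term below 1872s — 1 pole at s=0, type 1.
K_v = lim_{s→0} s·G(s) = K·12 / 1872 = (1/156)·K.
e_ss = 8/K_v = 624 ⇒ K_v = 1/78 ⇒ K = (1/78)/(1/156) = 2.

2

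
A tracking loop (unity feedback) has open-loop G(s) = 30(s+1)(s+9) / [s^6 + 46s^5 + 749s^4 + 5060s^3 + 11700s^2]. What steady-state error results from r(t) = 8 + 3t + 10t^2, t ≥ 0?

Lowest-order denominator term is 11700s^2, so the open loop has 2 poles at the origin → type 2 system. Taking each input component in turn:
  • 8: tracked with zero error.
  • 3t: tracked with zero error.
  • 10t^2: e_ss = 20/K_a with K_a=3/130 → 2600/3.
Total e_ss = 2600/3.

2600/3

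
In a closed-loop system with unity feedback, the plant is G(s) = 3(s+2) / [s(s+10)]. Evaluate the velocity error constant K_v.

0.6

One free integrator in G(s): this is a type 1 system.
K_v = lim_{s→0} s·G(s) = 3·2 / (10) = 0.6.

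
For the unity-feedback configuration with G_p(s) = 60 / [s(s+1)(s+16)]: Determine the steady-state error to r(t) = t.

4/15

The open loop has one pole at the origin → type 1 system.
K_v = lim_{s→0} s·G_p(s) = 60 / (1·16) = 3.75.
e_ss = 1/K_v = 1/3.75 = 4/15.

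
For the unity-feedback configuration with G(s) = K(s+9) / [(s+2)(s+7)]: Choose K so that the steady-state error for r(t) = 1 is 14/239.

G(s) has no factors of s in the denominator, so the system is type 0.
K_p = lim_{s→0} G(s) = K·9 / (2·7) = (9/14)·K.
e_ss = 1/(1 + K_p) = 14/239 ⇒ 1 + (9/14)·K = 239/14 ⇒ K = 25.

25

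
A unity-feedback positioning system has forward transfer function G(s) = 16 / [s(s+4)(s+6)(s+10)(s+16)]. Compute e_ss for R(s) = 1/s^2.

240

The open loop has one pole at the origin → type 1 system.
K_v = lim_{s→0} s·G(s) = 16 / (4·6·10·16) = 1/240.
e_ss = 1/K_v = 1/(1/240) = 240.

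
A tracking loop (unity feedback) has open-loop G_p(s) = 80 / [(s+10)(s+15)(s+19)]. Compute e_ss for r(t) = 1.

285/293

G_p(s) has no factors of s in the denominator, so the system is type 0.
K_p = lim_{s→0} G_p(s) = 80 / (10·15·19) = 8/285.
e_ss = 1/(1 + K_p) = 1/(293/285) = 285/293.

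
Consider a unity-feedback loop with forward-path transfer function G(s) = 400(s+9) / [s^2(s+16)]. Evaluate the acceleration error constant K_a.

G(s) has two factors of s in the denominator, so the system is type 2.
K_a = lim_{s→0} s^2·G(s) = 400·9 / (16) = 225.

225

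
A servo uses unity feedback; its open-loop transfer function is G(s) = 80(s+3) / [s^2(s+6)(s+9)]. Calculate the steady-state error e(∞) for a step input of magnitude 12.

0

The open loop has two poles at the origin → type 2 system.
A type-2 system has K_p = ∞, so it tracks a step input with zero steady-state error.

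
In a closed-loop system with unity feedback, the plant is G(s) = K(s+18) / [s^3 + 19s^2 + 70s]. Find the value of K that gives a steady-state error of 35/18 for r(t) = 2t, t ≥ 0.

4

The denominator has no term below 70s — 1 pole at s=0, type 1.
K_v = lim_{s→0} s·G(s) = K·18 / 70 = (9/35)·K.
e_ss = 2/K_v = 35/18 ⇒ K_v = 36/35 ⇒ K = (36/35)/(9/35) = 4.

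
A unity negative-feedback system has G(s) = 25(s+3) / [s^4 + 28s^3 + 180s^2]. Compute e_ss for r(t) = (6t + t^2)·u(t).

4.8

Lowest-order denominator term is 180s^2, so the open loop has 2 poles at the origin → type 2 system. Treating each term separately:
  • 6t: tracked with zero error.
  • t^2: e_ss = 2/K_a with K_a=5/12 → 4.8.
Total e_ss = 4.8.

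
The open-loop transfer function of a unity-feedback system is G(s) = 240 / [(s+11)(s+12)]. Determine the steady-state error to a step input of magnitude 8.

The open loop has no poles at the origin → type 0 system.
K_p = lim_{s→0} G(s) = 240 / (11·12) = 20/11.
e_ss = 8/(1 + K_p) = 8/(31/11) = 88/31.

88/31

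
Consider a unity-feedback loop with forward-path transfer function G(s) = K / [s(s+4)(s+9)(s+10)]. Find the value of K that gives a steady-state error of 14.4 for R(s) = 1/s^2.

25

The open loop has one pole at the origin → type 1 system.
K_v = lim_{s→0} s·G(s) = K / (4·9·10) = (1/360)·K.
e_ss = 1/K_v = 14.4 ⇒ K_v = 5/72 ⇒ K = (5/72)/(1/360) = 25.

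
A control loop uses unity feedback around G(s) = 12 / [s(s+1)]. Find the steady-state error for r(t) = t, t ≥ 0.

One free integrator in G(s): this is a type 1 system.
K_v = lim_{s→0} s·G(s) = 12 / (1) = 12.
e_ss = 1/K_v = 1/12.

1/12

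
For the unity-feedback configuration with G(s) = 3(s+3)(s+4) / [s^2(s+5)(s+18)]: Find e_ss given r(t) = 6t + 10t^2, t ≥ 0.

System type = 2 (two poles at s=0). Taking each input component in turn:
  • 6t: tracked with zero error.
  • 10t^2: e_ss = 20/K_a with K_a=0.4 → 50.
Total e_ss = 50.

50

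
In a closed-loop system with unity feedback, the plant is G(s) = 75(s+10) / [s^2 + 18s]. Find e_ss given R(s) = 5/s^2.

0.12

Factoring s from the denominator leaves a polynomial with constant term 18, so the system is type 1.
K_v = lim_{s→0} s·G(s) = 75·10 / 18 = 125/3.
e_ss = 5/K_v = 5/(125/3) = 0.12.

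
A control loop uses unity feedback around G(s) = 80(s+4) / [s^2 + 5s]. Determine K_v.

64

Lowest-order denominator term is 5s, so the open loop has 1 pole at the origin → type 1 system.
K_v = lim_{s→0} s·G(s) = 80·4 / 5 = 64.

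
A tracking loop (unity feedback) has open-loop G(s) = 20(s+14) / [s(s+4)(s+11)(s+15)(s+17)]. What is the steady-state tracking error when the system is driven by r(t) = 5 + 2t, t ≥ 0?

561/7

System type = 1 (one pole at s=0). Taking each input component in turn:
  • 5: tracked with zero error.
  • 2t: e_ss = 2/K_v with K_v=14/561 → 561/7.
Total e_ss = 561/7.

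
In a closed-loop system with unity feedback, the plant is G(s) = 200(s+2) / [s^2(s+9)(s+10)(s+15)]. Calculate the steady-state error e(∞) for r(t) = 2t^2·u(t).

13.5

G(s) has two factors of s in the denominator, so the system is type 2.
K_a = lim_{s→0} s^2·G(s) = 200·2 / (9·10·15) = 8/27.
r(t) = 2t^2 gives R(s) = 4/s^3.
e_ss = 4/K_a = 4/(8/27) = 13.5.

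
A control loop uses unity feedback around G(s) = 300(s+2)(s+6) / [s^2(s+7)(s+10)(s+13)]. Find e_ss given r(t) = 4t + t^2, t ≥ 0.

The open loop has two poles at the origin → type 2 system. Taking each input component in turn:
  • 4t: tracked with zero error.
  • t^2: e_ss = 2/K_a with K_a=360/91 → 91/180.
Total e_ss = 91/180.

91/180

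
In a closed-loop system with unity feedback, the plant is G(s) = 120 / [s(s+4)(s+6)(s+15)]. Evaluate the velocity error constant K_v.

1/3

One free integrator in G(s): this is a type 1 system.
K_v = lim_{s→0} s·G(s) = 120 / (4·6·15) = 1/3.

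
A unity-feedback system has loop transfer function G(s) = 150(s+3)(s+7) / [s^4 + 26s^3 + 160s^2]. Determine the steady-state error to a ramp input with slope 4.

The denominator has no term below 160s^2 — 2 poles at s=0, type 2.
A type-2 system has K_v = ∞, so it tracks a ramp input with zero steady-state error.

0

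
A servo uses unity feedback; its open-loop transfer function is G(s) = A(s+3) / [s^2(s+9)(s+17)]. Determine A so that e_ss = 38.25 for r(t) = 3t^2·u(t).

Two free integrators in G(s): this is a type 2 system.
K_a = lim_{s→0} s^2·G(s) = A·3 / (9·17) = (1/51)·A.
e_ss = 6/K_a = 38.25 ⇒ K_a = 8/51 ⇒ A = (8/51)/(1/51) = 8.

8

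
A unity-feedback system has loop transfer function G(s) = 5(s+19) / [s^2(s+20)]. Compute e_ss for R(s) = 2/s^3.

Two free integrators in G(s): this is a type 2 system.
K_a = lim_{s→0} s^2·G(s) = 5·19 / (20) = 4.75.
r(t) = t^2 gives R(s) = 2/s^3.
e_ss = 2/K_a = 2/4.75 = 8/19.

8/19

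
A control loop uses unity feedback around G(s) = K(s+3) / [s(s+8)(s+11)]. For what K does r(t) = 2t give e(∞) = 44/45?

60

The open loop has one pole at the origin → type 1 system.
K_v = lim_{s→0} s·G(s) = K·3 / (8·11) = (3/88)·K.
e_ss = 2/K_v = 44/45 ⇒ K_v = 45/22 ⇒ K = (45/22)/(3/88) = 60.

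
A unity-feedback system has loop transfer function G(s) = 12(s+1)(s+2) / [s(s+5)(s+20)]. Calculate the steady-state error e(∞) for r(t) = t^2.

System type = 1 (one pole at s=0).
For a type-1 system K_a = 0, so e_ss to a parabolic input is unbounded.

infinity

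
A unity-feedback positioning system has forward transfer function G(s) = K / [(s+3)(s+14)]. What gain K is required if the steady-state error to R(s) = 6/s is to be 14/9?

G(s) has no factors of s in the denominator, so the system is type 0.
K_p = lim_{s→0} G(s) = K / (3·14) = (1/42)·K.
e_ss = 6/(1 + K_p) = 14/9 ⇒ 1 + (1/42)·K = 27/7 ⇒ K = 120.

120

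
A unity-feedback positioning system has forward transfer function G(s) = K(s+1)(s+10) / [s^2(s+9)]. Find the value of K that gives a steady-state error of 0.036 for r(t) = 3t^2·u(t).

150

System type = 2 (two poles at s=0).
K_a = lim_{s→0} s^2·G(s) = K·1·10 / (9) = (10/9)·K.
e_ss = 6/K_a = 0.036 ⇒ K_a = 500/3 ⇒ K = (500/3)/(10/9) = 150.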